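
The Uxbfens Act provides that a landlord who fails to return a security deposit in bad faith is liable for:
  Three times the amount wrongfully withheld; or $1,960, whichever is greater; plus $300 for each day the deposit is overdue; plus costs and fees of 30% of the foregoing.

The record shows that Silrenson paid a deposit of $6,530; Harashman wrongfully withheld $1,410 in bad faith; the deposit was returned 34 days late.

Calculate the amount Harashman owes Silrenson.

$18,759

Trebled: 3 × $1,410 = $4,230
Minimum $1,960: $4,230 meets the minimum, no increase.
Late-return penalty: 34 × $300 = $10,200
Damages plus late penalty: $4,230 + $10,200 = $14,430
Costs and fees: 30% of $14,430 = $4,329
Total recovery: $14,430 + $4,329 = $18,759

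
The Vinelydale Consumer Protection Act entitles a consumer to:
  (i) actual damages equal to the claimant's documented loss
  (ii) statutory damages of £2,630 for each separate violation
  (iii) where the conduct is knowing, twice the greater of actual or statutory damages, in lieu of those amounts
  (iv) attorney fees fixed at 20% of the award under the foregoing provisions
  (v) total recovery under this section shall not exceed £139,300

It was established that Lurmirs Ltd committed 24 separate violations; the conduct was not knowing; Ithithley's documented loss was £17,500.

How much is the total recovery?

Statutory damages: 24 × £2,630 = £63,120
Conduct not knowing: the in-lieu enhancement does not apply.
Actual plus statutory damages: £17,500 + £63,120 = £80,620
Attorney fees: 20% of £80,620 = £16,124
Total before cap: £80,620 + £16,124 = £96,744
Cap at £139,300: £96,744 is within the cap, no reduction.

£96,744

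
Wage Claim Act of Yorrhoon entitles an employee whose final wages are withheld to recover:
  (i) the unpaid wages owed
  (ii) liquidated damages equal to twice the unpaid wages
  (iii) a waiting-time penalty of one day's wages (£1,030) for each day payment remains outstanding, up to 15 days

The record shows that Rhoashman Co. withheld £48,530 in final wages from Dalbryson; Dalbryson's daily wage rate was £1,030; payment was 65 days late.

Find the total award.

Doubled: 2 × £48,530 = £97,060
Penalty days: min(65, 15) = 15
Waiting-time penalty: 15 × £1,030 = £15,450
Total award: £48,530 + £97,060 + £15,450 = £161,040

£161,040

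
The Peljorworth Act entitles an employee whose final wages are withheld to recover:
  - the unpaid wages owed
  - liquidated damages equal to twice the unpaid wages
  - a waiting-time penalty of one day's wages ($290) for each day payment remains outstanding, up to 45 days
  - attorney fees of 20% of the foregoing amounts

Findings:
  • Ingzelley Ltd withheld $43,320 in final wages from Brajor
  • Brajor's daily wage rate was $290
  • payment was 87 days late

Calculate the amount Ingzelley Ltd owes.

$171,612

Doubled: 2 × $43,320 = $86,640
Penalty days: min(87, 45) = 45
Waiting-time penalty: 45 × $290 = $13,050
Subtotal: $43,320 + $86,640 + $13,050 = $143,010
Attorney fees: 20% of $143,010 = $28,602
Total award: $143,010 + $28,602 = $171,612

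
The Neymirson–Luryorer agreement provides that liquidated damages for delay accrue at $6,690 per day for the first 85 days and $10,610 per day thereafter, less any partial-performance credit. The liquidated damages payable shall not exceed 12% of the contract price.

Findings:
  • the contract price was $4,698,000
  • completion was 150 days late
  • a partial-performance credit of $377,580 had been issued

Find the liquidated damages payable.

$563,760

First 85 days: 85 × $6,690 = $568,650
Remaining days: (150 − 85) × $10,610 = $689,650
Accrued per-day damages: $568,650 + $689,650 = $1,258,300
Less partial-performance credit: $1,258,300 − $377,580 = $880,720
Cap: 12% of $4,698,000 = $563,760
Cap at $563,760: $880,720 exceeds the cap → $563,760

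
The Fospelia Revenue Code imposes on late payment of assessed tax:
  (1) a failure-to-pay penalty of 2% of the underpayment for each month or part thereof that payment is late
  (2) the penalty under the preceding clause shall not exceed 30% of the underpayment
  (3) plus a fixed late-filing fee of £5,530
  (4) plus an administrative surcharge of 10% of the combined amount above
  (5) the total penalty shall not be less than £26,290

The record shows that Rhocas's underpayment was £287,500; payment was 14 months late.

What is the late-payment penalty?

Accrued rate: 2% × 14 = 28%, capped at 30% → 28%
Failure-to-pay penalty: 28% of £287,500 = £80,500
Penalty before surcharge: £80,500 + £5,530 = £86,030
Administrative surcharge: 10% of £86,030 = £8,603
Total penalty: £86,030 + £8,603 = £94,633
Minimum £26,290: £94,633 meets the minimum, no increase.

£94,633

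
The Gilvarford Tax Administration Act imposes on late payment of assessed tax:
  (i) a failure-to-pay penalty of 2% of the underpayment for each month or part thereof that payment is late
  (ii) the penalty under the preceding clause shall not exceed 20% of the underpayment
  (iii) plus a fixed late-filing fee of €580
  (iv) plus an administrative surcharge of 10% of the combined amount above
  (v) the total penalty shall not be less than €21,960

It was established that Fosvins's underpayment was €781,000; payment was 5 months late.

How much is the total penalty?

€86,548

Accrued rate: 2% × 5 = 10%, capped at 20% → 10%
Failure-to-pay penalty: 10% of €781,000 = €78,100
Penalty before surcharge: €78,100 + €580 = €78,680
Administrative surcharge: 10% of €78,680 = €7,868
Total penalty: €78,680 + €7,868 = €86,548
Minimum €21,960: €86,548 meets the minimum, no increase.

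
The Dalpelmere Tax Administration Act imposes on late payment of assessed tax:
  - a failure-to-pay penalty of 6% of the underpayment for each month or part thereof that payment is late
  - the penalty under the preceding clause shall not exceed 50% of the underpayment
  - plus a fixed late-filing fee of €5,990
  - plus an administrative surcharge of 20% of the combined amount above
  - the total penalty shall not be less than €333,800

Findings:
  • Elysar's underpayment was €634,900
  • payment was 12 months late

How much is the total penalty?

Penalty: €388,128

Accrued rate: 6% × 12 = 72%, capped at 50% → 50%
Failure-to-pay penalty: 50% of €634,900 = €317,450
Penalty before surcharge: €317,450 + €5,990 = €323,440
Administrative surcharge: 20% of €323,440 = €64,688
Total penalty: €323,440 + €64,688 = €388,128
Minimum €333,800: €388,128 meets the minimum, no increase.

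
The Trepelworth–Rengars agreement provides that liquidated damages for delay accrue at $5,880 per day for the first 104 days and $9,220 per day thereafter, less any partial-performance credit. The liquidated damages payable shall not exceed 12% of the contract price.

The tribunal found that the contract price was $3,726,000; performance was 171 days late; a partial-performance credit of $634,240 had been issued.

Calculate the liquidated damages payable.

$447,120

First 104 days: 104 × $5,880 = $611,520
Remaining days: (171 − 104) × $9,220 = $617,740
Accrued per-day damages: $611,520 + $617,740 = $1,229,260
Less partial-performance credit: $1,229,260 − $634,240 = $595,020
Cap: 12% of $3,726,000 = $447,120
Cap at $447,120: $595,020 exceeds the cap → $447,120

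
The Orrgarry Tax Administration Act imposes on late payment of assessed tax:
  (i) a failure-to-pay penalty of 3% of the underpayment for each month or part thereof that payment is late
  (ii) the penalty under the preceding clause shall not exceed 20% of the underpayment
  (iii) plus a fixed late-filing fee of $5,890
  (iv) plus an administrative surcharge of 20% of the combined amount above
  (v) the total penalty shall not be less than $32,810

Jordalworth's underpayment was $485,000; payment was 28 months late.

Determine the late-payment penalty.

Penalty: $123,468

Accrued rate: 3% × 28 = 84%, capped at 20% → 20%
Failure-to-pay penalty: 20% of $485,000 = $97,000
Penalty before surcharge: $97,000 + $5,890 = $102,890
Administrative surcharge: 20% of $102,890 = $20,578
Total penalty: $102,890 + $20,578 = $123,468
Minimum $32,810: $123,468 meets the minimum, no increase.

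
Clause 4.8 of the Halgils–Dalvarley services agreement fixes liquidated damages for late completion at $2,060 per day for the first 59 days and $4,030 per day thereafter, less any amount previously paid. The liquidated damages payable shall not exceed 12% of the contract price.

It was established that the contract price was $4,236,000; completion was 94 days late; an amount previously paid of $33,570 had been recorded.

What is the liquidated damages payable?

First 59 days: 59 × $2,060 = $121,540
Remaining days: (94 − 59) × $4,030 = $141,050
Accrued per-day damages: $121,540 + $141,050 = $262,590
Less amount previously paid: $262,590 − $33,570 = $229,020
Cap: 12% of $4,236,000 = $508,320
Cap at $508,320: $229,020 is within the cap, no reduction.

$229,020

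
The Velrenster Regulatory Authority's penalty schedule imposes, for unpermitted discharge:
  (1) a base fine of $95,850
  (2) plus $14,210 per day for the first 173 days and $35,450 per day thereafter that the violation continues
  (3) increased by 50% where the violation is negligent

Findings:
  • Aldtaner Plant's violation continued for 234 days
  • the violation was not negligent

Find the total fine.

Civil penalty: $4,716,630

First 173 days: 173 × $14,210 = $2,458,330
Remaining days: (234 − 173) × $35,450 = $2,162,450
Per-day component: $2,458,330 + $2,162,450 = $4,620,780
Base plus per-day: $95,850 + $4,620,780 = $4,716,630
The violation was not negligent: no 50% increase.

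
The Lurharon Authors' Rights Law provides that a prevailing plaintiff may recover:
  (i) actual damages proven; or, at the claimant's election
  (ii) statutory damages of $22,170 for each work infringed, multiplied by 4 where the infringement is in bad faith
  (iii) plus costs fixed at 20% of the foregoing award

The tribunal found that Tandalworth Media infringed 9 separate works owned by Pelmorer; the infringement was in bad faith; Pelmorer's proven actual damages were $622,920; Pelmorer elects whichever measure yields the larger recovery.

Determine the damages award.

Statutory damages: 9 × $22,170 = $199,530
Multiplied by 4: 4 × $199,530 = $798,120
Greater of actual damages ($622,920) or enhanced statutory damages ($798,120): $798,120
Costs: 20% of $798,120 = $159,624
Award plus costs: $798,120 + $159,624 = $957,744

$957,744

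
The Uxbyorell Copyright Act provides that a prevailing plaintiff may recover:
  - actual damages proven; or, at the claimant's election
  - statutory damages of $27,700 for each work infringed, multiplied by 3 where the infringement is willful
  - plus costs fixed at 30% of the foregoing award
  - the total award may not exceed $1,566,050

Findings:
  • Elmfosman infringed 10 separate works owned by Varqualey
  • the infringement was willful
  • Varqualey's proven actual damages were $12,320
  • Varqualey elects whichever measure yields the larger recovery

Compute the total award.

$1,080,300

Statutory damages: 10 × $27,700 = $277,000
Trebled: 3 × $277,000 = $831,000
Greater of actual damages ($12,320) or enhanced statutory damages ($831,000): $831,000
Costs: 30% of $831,000 = $249,300
Award plus costs: $831,000 + $249,300 = $1,080,300
Cap at $1,566,050: $1,080,300 is within the cap, no reduction.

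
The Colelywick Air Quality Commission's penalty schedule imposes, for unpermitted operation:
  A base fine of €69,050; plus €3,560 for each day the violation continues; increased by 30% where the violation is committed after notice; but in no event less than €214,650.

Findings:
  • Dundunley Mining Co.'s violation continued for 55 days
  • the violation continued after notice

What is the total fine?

€344,305

Per-day component: 55 × €3,560 = €195,800
Base plus per-day: €69,050 + €195,800 = €264,850
Enhancement: 30% of €264,850 = €79,455
Enhanced fine: €264,850 + €79,455 = €344,305
Minimum €214,650: €344,305 meets the minimum, no increase.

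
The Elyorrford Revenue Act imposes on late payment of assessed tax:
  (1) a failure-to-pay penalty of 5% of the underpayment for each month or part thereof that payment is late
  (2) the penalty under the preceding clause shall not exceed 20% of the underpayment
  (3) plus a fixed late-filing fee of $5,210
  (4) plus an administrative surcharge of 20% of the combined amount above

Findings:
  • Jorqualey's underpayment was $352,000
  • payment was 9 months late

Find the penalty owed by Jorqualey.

$90,732

Accrued rate: 5% × 9 = 45%, capped at 20% → 20%
Failure-to-pay penalty: 20% of $352,000 = $70,400
Penalty before surcharge: $70,400 + $5,210 = $75,610
Administrative surcharge: 20% of $75,610 = $15,122
Total penalty: $75,610 + $15,122 = $90,732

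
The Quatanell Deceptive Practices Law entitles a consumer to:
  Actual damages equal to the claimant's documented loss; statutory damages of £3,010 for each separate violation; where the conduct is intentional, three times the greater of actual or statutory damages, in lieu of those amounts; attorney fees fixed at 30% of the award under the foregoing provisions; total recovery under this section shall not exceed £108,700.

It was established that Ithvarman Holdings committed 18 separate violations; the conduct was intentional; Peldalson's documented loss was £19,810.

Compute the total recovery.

£108,700

Statutory damages: 18 × £3,010 = £54,180
Greater of actual damages (£19,810) or statutory damages (£54,180): £54,180
Trebled: 3 × £54,180 = £162,540
Attorney fees: 30% of £162,540 = £48,762
Total before cap: £162,540 + £48,762 = £211,302
Cap at £108,700: £211,302 exceeds the cap → £108,700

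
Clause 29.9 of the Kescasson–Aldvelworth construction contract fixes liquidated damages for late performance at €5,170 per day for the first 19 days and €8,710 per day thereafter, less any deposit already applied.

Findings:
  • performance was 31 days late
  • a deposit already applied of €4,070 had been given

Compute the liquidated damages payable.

€198,680

First 19 days: 19 × €5,170 = €98,230
Remaining days: (31 − 19) × €8,710 = €104,520
Accrued per-day damages: €98,230 + €104,520 = €202,750
Less deposit already applied: €202,750 − €4,070 = €198,680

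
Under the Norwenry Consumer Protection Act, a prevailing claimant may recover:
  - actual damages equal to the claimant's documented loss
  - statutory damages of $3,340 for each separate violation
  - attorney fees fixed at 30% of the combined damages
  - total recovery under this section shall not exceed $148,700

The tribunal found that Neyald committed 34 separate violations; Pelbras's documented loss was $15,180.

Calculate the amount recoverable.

Statutory damages: 34 × $3,340 = $113,560
Combined damages: $15,180 + $113,560 = $128,740
Attorney fees: 30% of $128,740 = $38,622
Total before cap: $128,740 + $38,622 = $167,362
Cap at $148,700: $167,362 exceeds the cap → $148,700

$148,700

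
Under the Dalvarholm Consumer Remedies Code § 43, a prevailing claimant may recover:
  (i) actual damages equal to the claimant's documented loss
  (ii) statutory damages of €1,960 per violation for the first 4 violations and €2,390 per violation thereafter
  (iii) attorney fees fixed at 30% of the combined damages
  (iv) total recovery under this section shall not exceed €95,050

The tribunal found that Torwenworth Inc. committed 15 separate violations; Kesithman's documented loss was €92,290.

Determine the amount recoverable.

Total recovery: €95,050

First 4 violations: 4 × €1,960 = €7,840
Remaining violations: (15 − 4) × €2,390 = €26,290
Statutory damages: €7,840 + €26,290 = €34,130
Combined damages: €92,290 + €34,130 = €126,420
Attorney fees: 30% of €126,420 = €37,926
Total before cap: €126,420 + €37,926 = €164,346
Cap at €95,050: €164,346 exceeds the cap → €95,050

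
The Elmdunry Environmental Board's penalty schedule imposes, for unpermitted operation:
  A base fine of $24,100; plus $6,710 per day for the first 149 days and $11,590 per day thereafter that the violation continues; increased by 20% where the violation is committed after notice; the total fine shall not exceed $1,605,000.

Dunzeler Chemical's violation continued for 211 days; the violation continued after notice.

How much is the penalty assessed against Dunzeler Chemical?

$1,605,000

First 149 days: 149 × $6,710 = $999,790
Remaining days: (211 − 149) × $11,590 = $718,580
Per-day component: $999,790 + $718,580 = $1,718,370
Base plus per-day: $24,100 + $1,718,370 = $1,742,470
Enhancement: 20% of $1,742,470 = $348,494
Enhanced fine: $1,742,470 + $348,494 = $2,090,964
Cap at $1,605,000: $2,090,964 exceeds the cap → $1,605,000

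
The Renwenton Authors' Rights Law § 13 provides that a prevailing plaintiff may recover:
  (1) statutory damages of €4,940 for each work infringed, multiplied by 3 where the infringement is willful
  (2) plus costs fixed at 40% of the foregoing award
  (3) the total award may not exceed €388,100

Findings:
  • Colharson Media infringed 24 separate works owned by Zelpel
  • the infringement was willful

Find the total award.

Award: €388,100

Statutory damages: 24 × €4,940 = €118,560
Trebled: 3 × €118,560 = €355,680
Costs: 40% of €355,680 = €142,272
Award plus costs: €355,680 + €142,272 = €497,952
Cap at €388,100: €497,952 exceeds the cap → €388,100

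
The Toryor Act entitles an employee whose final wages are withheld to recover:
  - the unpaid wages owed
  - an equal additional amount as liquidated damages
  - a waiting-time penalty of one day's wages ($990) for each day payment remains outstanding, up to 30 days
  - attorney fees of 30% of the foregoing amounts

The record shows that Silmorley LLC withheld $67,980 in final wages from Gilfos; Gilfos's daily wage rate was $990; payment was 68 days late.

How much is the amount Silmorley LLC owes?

Liquidated damages (equal amount): $67,980
Penalty days: min(68, 30) = 30
Waiting-time penalty: 30 × $990 = $29,700
Subtotal: $67,980 + $67,980 + $29,700 = $165,660
Attorney fees: 30% of $165,660 = $49,698
Total award: $165,660 + $49,698 = $215,358

$215,358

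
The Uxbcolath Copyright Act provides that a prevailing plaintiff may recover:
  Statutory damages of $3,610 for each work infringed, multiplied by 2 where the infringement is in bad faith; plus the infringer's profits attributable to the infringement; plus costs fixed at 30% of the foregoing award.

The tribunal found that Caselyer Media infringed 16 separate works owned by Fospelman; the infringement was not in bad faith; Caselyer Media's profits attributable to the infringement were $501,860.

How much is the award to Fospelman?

Award: $727,506

Statutory damages: 16 × $3,610 = $57,760
Infringement not in bad faith: no ×2 enhancement.
Combined award: $57,760 + $501,860 = $559,620
Costs: 30% of $559,620 = $167,886
Award plus costs: $559,620 + $167,886 = $727,506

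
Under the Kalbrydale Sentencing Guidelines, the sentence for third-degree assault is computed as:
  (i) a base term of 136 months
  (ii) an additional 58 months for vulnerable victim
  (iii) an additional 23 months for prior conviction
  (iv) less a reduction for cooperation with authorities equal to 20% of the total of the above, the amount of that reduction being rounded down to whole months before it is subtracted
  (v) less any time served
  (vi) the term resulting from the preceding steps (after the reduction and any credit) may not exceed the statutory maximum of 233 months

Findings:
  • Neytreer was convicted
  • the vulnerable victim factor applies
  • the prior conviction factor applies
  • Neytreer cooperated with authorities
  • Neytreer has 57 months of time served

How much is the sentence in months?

117 months

Vulnerable victim enhancement: +58 months
Prior conviction enhancement: +23 months
Adjusted term: 136 months + 58 months + 23 months = 217 months
Cooperation with authorities reduction: 20% of 217 months = 43 months (rounded down)
After reduction: 217 − 43 = 174 months
Less time served: 174 months − 57 months = 117 months
Cap at 233 months: 117 months is within the cap, no reduction.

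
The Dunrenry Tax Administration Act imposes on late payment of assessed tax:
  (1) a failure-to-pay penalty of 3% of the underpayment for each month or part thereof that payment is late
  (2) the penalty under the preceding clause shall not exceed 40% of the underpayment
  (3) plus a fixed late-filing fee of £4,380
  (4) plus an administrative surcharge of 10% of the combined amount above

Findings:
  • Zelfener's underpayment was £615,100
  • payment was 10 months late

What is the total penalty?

Accrued rate: 3% × 10 = 30%, capped at 40% → 30%
Failure-to-pay penalty: 30% of £615,100 = £184,530
Penalty before surcharge: £184,530 + £4,380 = £188,910
Administrative surcharge: 10% of £188,910 = £18,891
Total penalty: £188,910 + £18,891 = £207,801

Penalty: £207,801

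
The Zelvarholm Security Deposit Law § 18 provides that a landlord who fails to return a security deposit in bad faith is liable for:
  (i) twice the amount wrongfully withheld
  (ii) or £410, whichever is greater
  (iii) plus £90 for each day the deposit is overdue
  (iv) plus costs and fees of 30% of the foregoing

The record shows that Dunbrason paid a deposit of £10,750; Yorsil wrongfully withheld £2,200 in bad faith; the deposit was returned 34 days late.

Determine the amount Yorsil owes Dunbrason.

Doubled: 2 × £2,200 = £4,400
Minimum £410: £4,400 meets the minimum, no increase.
Late-return penalty: 34 × £90 = £3,060
Damages plus late penalty: £4,400 + £3,060 = £7,460
Costs and fees: 30% of £7,460 = £2,238
Total recovery: £7,460 + £2,238 = £9,698

£9,698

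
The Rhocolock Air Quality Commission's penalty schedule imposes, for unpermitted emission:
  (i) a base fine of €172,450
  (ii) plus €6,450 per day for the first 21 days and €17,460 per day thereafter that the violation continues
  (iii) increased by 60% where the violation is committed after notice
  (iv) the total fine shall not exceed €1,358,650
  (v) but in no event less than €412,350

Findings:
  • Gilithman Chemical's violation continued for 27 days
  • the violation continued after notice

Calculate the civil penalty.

First 21 days: 21 × €6,450 = €135,450
Remaining days: (27 − 21) × €17,460 = €104,760
Per-day component: €135,450 + €104,760 = €240,210
Base plus per-day: €172,450 + €240,210 = €412,660
Enhancement: 60% of €412,660 = €247,596
Enhanced fine: €412,660 + €247,596 = €660,256
Cap at €1,358,650: €660,256 is within the cap, no reduction.
Minimum €412,350: €660,256 meets the minimum, no increase.

€660,256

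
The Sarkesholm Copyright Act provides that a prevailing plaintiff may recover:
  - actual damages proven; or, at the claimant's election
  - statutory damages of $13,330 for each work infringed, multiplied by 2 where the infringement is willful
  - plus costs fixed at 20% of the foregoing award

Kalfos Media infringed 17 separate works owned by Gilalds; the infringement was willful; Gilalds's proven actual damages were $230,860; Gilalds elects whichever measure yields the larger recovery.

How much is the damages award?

$543,864

Statutory damages: 17 × $13,330 = $226,610
Doubled: 2 × $226,610 = $453,220
Greater of actual damages ($230,860) or enhanced statutory damages ($453,220): $453,220
Costs: 20% of $453,220 = $90,644
Award plus costs: $453,220 + $90,644 = $543,864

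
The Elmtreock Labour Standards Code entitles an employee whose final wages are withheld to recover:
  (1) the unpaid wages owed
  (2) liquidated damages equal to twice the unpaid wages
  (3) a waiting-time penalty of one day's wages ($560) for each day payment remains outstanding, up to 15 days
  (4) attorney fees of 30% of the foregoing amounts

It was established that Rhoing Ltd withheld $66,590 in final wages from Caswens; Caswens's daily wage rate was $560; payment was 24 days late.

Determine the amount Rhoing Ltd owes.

Doubled: 2 × $66,590 = $133,180
Penalty days: min(24, 15) = 15
Waiting-time penalty: 15 × $560 = $8,400
Subtotal: $66,590 + $133,180 + $8,400 = $208,170
Attorney fees: 30% of $208,170 = $62,451
Total award: $208,170 + $62,451 = $270,621

$270,621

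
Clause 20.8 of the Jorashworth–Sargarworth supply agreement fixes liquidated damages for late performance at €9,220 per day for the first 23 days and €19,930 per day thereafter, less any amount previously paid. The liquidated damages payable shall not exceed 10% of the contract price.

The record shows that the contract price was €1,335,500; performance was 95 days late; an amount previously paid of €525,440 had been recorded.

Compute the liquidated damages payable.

First 23 days: 23 × €9,220 = €212,060
Remaining days: (95 − 23) × €19,930 = €1,434,960
Accrued per-day damages: €212,060 + €1,434,960 = €1,647,020
Less amount previously paid: €1,647,020 − €525,440 = €1,121,580
Cap: 10% of €1,335,500 = €133,550
Cap at €133,550: €1,121,580 exceeds the cap → €133,550

Liquidated damages: €133,550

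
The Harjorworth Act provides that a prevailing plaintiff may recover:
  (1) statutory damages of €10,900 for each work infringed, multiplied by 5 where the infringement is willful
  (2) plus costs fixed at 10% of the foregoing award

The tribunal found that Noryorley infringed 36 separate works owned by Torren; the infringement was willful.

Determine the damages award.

Statutory damages: 36 × €10,900 = €392,400
Multiplied by 5: 5 × €392,400 = €1,962,000
Costs: 10% of €1,962,000 = €196,200
Award plus costs: €1,962,000 + €196,200 = €2,158,200

Award: €2,158,200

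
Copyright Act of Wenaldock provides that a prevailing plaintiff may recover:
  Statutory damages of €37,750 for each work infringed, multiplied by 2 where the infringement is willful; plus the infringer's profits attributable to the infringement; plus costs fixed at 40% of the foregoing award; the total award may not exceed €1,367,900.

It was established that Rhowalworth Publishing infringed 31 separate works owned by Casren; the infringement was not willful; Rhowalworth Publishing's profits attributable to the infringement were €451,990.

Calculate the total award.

Statutory damages: 31 × €37,750 = €1,170,250
Infringement not willful: no ×2 enhancement.
Combined award: €1,170,250 + €451,990 = €1,622,240
Costs: 40% of €1,622,240 = €648,896
Award plus costs: €1,622,240 + €648,896 = €2,271,136
Cap at €1,367,900: €2,271,136 exceeds the cap → €1,367,900

€1,367,900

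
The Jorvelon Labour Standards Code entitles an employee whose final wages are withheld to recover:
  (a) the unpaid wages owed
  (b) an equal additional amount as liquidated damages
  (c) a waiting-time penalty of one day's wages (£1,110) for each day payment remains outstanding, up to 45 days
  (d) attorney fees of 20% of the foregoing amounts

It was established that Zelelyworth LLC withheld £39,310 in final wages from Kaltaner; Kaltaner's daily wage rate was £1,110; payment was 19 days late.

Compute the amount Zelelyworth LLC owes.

£119,652

Liquidated damages (equal amount): £39,310
Penalty days: min(19, 45) = 19
Waiting-time penalty: 19 × £1,110 = £21,090
Subtotal: £39,310 + £39,310 + £21,090 = £99,710
Attorney fees: 20% of £99,710 = £19,942
Total award: £99,710 + £19,942 = £119,652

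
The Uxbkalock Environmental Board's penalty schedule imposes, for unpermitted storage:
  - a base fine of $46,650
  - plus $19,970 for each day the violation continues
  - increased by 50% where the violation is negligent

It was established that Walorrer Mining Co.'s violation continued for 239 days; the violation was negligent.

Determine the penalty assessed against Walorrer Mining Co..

Per-day component: 239 × $19,970 = $4,772,830
Base plus per-day: $46,650 + $4,772,830 = $4,819,480
Enhancement: 50% of $4,819,480 = $2,409,740
Enhanced fine: $4,819,480 + $2,409,740 = $7,229,220

$7,229,220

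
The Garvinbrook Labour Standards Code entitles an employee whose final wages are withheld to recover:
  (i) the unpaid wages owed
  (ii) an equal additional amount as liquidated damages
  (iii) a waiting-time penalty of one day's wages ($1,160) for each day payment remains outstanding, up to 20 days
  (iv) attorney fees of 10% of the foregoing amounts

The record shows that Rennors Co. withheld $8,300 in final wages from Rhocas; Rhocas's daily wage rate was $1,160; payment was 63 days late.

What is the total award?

Total award: $43,780

Liquidated damages (equal amount): $8,300
Penalty days: min(63, 20) = 20
Waiting-time penalty: 20 × $1,160 = $23,200
Subtotal: $8,300 + $8,300 + $23,200 = $39,800
Attorney fees: 10% of $39,800 = $3,980
Total award: $39,800 + $3,980 = $43,780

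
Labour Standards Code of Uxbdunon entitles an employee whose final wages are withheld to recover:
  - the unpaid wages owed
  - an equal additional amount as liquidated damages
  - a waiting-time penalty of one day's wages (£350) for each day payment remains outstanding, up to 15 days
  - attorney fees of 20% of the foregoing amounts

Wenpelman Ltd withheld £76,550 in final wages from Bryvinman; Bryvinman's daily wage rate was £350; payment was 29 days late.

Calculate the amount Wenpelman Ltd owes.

Total award: £190,020

Liquidated damages (equal amount): £76,550
Penalty days: min(29, 15) = 15
Waiting-time penalty: 15 × £350 = £5,250
Subtotal: £76,550 + £76,550 + £5,250 = £158,350
Attorney fees: 20% of £158,350 = £31,670
Total award: £158,350 + £31,670 = £190,020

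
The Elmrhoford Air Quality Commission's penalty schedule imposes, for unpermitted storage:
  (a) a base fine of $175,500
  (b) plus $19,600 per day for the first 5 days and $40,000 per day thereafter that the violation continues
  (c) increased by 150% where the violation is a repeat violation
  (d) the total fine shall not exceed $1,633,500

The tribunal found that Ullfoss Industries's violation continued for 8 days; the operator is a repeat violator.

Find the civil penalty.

$983,750

First 5 days: 5 × $19,600 = $98,000
Remaining days: (8 − 5) × $40,000 = $120,000
Per-day component: $98,000 + $120,000 = $218,000
Base plus per-day: $175,500 + $218,000 = $393,500
Enhancement: 150% of $393,500 = $590,250
Enhanced fine: $393,500 + $590,250 = $983,750
Cap at $1,633,500: $983,750 is within the cap, no reduction.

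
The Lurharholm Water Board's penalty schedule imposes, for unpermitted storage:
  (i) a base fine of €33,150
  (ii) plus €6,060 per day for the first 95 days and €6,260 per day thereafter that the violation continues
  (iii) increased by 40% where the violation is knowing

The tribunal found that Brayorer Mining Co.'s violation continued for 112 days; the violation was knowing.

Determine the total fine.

Civil penalty: €1,001,378

First 95 days: 95 × €6,060 = €575,700
Remaining days: (112 − 95) × €6,260 = €106,420
Per-day component: €575,700 + €106,420 = €682,120
Base plus per-day: €33,150 + €682,120 = €715,270
Enhancement: 40% of €715,270 = €286,108
Enhanced fine: €715,270 + €286,108 = €1,001,378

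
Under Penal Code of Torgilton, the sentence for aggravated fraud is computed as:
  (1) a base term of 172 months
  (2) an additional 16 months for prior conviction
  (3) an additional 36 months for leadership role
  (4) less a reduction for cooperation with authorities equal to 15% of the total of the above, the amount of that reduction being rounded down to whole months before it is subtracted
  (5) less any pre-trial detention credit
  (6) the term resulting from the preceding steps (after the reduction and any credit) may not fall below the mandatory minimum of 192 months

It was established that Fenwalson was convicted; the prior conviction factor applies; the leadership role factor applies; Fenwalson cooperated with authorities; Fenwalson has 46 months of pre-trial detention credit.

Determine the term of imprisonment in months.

192 months

Prior conviction enhancement: +16 months
Leadership role enhancement: +36 months
Adjusted term: 172 months + 16 months + 36 months = 224 months
Cooperation with authorities reduction: 15% of 224 months = 33 months (rounded down)
After reduction: 224 − 33 = 191 months
Less pre-trial detention credit: 191 months − 46 months = 145 months
Minimum 192 months: 145 months is below the minimum → 192 months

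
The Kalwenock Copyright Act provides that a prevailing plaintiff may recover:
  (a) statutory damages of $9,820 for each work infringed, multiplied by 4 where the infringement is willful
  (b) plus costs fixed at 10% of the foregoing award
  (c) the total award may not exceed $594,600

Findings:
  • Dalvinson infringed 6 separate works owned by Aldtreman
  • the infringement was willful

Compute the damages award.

$259,248

Statutory damages: 6 × $9,820 = $58,920
Multiplied by 4: 4 × $58,920 = $235,680
Costs: 10% of $235,680 = $23,568
Award plus costs: $235,680 + $23,568 = $259,248
Cap at $594,600: $259,248 is within the cap, no reduction.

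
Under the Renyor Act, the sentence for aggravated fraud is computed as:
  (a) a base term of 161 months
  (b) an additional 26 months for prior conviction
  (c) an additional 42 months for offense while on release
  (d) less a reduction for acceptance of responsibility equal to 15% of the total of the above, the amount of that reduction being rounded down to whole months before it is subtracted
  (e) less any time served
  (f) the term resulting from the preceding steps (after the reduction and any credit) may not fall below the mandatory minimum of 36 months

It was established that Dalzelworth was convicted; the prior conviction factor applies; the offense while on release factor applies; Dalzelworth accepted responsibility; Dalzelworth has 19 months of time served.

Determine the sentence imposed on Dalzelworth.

176 months

Prior conviction enhancement: +26 months
Offense while on release enhancement: +42 months
Adjusted term: 161 months + 26 months + 42 months = 229 months
Acceptance of responsibility reduction: 15% of 229 months = 34 months (rounded down)
After reduction: 229 − 34 = 195 months
Less time served: 195 months − 19 months = 176 months
Minimum 36 months: 176 months meets the minimum, no increase.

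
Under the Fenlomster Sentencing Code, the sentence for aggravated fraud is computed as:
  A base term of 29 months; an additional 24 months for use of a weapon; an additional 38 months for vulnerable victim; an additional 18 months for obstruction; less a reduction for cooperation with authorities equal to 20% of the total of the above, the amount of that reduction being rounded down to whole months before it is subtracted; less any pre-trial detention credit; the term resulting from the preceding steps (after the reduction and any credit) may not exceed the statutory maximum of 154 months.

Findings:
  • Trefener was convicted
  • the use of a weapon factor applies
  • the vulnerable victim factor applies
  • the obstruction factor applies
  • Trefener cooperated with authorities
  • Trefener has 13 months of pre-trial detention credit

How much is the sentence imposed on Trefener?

Use of a weapon enhancement: +24 months
Vulnerable victim enhancement: +38 months
Obstruction enhancement: +18 months
Adjusted term: 29 months + 24 months + 38 months + 18 months = 109 months
Cooperation with authorities reduction: 20% of 109 months = 21 months (rounded down)
After reduction: 109 − 21 = 88 months
Less pre-trial detention credit: 88 months − 13 months = 75 months
Cap at 154 months: 75 months is within the cap, no reduction.

75 months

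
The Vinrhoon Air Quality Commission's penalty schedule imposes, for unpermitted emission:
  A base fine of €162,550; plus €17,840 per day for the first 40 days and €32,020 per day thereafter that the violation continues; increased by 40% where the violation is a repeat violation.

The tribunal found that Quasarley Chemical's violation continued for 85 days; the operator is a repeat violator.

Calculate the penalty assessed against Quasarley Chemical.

First 40 days: 40 × €17,840 = €713,600
Remaining days: (85 − 40) × €32,020 = €1,440,900
Per-day component: €713,600 + €1,440,900 = €2,154,500
Base plus per-day: €162,550 + €2,154,500 = €2,317,050
Enhancement: 40% of €2,317,050 = €926,820
Enhanced fine: €2,317,050 + €926,820 = €3,243,870

€3,243,870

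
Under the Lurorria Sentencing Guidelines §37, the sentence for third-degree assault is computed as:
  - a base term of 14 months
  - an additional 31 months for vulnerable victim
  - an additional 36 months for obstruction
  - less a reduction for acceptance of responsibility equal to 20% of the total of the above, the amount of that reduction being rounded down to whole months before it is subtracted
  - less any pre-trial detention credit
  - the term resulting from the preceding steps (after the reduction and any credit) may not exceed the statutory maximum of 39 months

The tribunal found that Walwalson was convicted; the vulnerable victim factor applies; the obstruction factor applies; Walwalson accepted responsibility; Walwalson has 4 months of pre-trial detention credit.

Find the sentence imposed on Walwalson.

Vulnerable victim enhancement: +31 months
Obstruction enhancement: +36 months
Adjusted term: 14 months + 31 months + 36 months = 81 months
Acceptance of responsibility reduction: 20% of 81 months = 16 months (rounded down)
After reduction: 81 − 16 = 65 months
Less pre-trial detention credit: 65 months − 4 months = 61 months
Cap at 39 months: 61 months exceeds the cap → 39 months

39 months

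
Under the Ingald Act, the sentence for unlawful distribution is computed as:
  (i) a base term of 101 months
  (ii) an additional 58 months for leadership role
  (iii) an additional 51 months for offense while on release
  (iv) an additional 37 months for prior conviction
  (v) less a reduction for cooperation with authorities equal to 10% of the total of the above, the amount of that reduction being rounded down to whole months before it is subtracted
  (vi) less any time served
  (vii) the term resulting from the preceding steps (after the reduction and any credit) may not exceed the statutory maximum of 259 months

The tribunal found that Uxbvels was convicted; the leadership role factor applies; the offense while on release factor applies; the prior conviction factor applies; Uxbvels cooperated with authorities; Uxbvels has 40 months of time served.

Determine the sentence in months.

Leadership role enhancement: +58 months
Offense while on release enhancement: +51 months
Prior conviction enhancement: +37 months
Adjusted term: 101 months + 58 months + 51 months + 37 months = 247 months
Cooperation with authorities reduction: 10% of 247 months = 24 months (rounded down)
After reduction: 247 − 24 = 223 months
Less time served: 223 months − 40 months = 183 months
Cap at 259 months: 183 months is within the cap, no reduction.

183 months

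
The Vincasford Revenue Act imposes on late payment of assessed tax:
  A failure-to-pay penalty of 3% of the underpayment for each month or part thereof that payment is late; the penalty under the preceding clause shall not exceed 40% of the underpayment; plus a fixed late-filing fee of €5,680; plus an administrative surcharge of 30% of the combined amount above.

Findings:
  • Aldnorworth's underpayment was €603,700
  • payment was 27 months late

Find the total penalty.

Accrued rate: 3% × 27 = 81%, capped at 40% → 40%
Failure-to-pay penalty: 40% of €603,700 = €241,480
Penalty before surcharge: €241,480 + €5,680 = €247,160
Administrative surcharge: 30% of €247,160 = €74,148
Total penalty: €247,160 + €74,148 = €321,308

€321,308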